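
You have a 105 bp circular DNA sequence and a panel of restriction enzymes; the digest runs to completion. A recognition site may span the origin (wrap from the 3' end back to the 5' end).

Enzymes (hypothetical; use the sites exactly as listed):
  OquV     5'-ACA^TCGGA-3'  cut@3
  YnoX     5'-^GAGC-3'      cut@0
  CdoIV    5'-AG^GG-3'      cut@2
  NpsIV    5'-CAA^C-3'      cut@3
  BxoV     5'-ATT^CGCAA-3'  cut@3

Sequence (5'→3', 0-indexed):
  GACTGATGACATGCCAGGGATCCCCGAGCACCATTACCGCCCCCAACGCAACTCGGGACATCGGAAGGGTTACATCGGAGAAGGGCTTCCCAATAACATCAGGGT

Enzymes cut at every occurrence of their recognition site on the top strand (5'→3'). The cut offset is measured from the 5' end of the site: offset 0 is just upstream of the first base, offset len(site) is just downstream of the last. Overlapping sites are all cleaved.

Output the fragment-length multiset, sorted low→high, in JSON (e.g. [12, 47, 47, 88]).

Site scan:
  OquV ACATCGGA/3: at [57, 71] ⇒ [60, 74]
  YnoX GAGC/0: at [25] ⇒ [25]
  CdoIV AGGG/2: at [15, 65, 81, 100] ⇒ [17, 67, 83, 102]
  NpsIV CAAC/3: at [43, 48] ⇒ [46, 51]
  BxoV (ATTCGCAA, off=3): no sites

All cut coordinates (distinct, sorted): [17, 25, 46, 51, 60, 67, 74, 83, 102]

Fragment lengths:
  17→25: 8 bp
  25→46: 21 bp
  46→51: 5 bp
  51→60: 9 bp
  60→67: 7 bp
  67→74: 7 bp
  74→83: 9 bp
  83→102: 19 bp
  102→17 (wrap): 105-102+17 = 20 bp

[5,7,7,8,9,9,19,20,21]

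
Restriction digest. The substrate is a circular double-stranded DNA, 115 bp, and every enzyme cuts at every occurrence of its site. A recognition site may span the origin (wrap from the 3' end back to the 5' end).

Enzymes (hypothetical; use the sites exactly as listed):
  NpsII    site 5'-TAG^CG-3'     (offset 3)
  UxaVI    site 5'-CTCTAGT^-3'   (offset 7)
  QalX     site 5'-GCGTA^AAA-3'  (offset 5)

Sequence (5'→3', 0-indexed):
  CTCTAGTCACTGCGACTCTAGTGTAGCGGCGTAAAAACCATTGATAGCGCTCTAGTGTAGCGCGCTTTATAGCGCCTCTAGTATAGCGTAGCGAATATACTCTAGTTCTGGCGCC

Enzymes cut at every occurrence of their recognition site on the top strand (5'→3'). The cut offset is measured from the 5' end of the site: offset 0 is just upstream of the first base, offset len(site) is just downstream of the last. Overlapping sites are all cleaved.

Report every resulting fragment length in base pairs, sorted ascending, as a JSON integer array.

Site scan:
  NpsII TAGCG/3: at [23, 44, 57, 69, 83, 88] ⇒ [26, 47, 60, 72, 86, 91]
  UxaVI CTCTAGT/7: at [0, 15, 49, 75, 99] ⇒ [7, 22, 56, 82, 106]
  QalX GCGTAAAA/5: at [28] ⇒ [33]

All cut coordinates (distinct, sorted): [7, 22, 26, 33, 47, 56, 60, 72, 82, 86, 91, 106]

Fragment lengths:
  7→22: 15 bp
  22→26: 4 bp
  26→33: 7 bp
  33→47: 14 bp
  47→56: 9 bp
  56→60: 4 bp
  60→72: 12 bp
  72→82: 10 bp
  82→86: 4 bp
  86→91: 5 bp
  91→106: 15 bp
  106→7 (wrap): 115-106+7 = 16 bp

[4,4,4,5,7,9,10,12,14,15,15,16]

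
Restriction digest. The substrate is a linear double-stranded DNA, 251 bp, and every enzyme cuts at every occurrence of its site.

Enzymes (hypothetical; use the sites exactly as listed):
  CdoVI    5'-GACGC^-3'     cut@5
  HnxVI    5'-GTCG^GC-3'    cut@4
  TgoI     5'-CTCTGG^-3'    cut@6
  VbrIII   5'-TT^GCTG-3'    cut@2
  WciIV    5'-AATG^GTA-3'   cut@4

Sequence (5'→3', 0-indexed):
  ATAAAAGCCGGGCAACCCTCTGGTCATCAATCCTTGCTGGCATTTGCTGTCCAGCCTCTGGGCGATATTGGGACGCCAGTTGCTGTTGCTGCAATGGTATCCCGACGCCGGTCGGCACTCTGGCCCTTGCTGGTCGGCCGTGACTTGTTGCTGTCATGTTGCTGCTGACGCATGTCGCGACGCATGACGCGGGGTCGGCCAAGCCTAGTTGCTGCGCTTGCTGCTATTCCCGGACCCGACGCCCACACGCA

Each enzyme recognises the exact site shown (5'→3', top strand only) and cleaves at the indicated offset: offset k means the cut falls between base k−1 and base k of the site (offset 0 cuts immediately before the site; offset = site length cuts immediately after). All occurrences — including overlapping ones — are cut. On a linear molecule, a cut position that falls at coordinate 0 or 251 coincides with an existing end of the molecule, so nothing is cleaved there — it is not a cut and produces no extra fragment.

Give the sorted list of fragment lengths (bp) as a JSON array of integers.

Per-enzyme occurrences:
  CdoVI (GACGC, off=5): starts [71, 103, 166, 178, 185, 237] → cuts [76, 108, 171, 183, 190, 242]
  HnxVI (GTCGGC, off=4): starts [110, 132, 193] → cuts [114, 136, 197]
  TgoI (CTCTGG, off=6): starts [17, 55, 117] → cuts [23, 61, 123]
  VbrIII (TTGCTG, off=2): starts [33, 43, 79, 85, 126, 147, 158, 208, 217] → cuts [35, 45, 81, 87, 128, 149, 160, 210, 219]
  WciIV (AATGGTA, off=4): starts [92] → cuts [96]

All cut coordinates (distinct, sorted): [23, 35, 45, 61, 76, 81, 87, 96, 108, 114, 123, 128, 136, 149, 160, 171, 183, 190, 197, 210, 219, 242]

Fragments:
  [0,23): 23 bp
  [23,35): 12 bp
  [35,45): 10 bp
  [45,61): 16 bp
  [61,76): 15 bp
  [76,81): 5 bp
  [81,87): 6 bp
  [87,96): 9 bp
  [96,108): 12 bp
  [108,114): 6 bp
  [114,123): 9 bp
  [123,128): 5 bp
  [128,136): 8 bp
  [136,149): 13 bp
  [149,160): 11 bp
  [160,171): 11 bp
  [171,183): 12 bp
  [183,190): 7 bp
  [190,197): 7 bp
  [197,210): 13 bp
  [210,219): 9 bp
  [219,242): 23 bp
  [242,251): 9 bp

[5,5,6,6,7,7,8,9,9,9,9,10,11,11,12,12,12,13,13,15,16,23,23]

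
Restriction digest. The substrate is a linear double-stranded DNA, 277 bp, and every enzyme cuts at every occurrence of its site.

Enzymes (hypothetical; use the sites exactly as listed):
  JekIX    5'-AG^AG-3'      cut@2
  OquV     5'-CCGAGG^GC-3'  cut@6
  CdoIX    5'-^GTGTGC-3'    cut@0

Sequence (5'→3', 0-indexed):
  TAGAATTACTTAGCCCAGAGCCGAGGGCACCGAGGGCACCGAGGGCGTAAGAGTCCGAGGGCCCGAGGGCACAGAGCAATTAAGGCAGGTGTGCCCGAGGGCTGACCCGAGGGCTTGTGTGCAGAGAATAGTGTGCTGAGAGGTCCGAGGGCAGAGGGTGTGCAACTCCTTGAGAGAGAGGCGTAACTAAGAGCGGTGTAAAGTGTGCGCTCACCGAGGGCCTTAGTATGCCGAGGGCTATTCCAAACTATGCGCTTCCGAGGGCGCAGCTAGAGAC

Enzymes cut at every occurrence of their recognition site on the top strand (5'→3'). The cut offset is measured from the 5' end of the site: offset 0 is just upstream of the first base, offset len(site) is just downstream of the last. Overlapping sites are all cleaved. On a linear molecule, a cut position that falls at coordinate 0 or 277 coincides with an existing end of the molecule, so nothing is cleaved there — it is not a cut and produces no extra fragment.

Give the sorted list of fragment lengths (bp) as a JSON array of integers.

[2,2,3,4,4,4,6,6,7,8,8,8,9,9,9,10,10,10,11,12,12,13,14,17,17,17,18,27]

Scan for sites:
  JekIX AGAG/2: at [16, 49, 72, 122, 138, 152, 172, 174, 176, 189, 271] ⇒ [18, 51, 74, 124, 140, 154, 174, 176, 178, 191, 273]
  OquV CCGAGGGC/6: at [20, 29, 38, 54, 62, 94, 106, 144, 213, 230, 257] ⇒ [26, 35, 44, 60, 68, 100, 112, 150, 219, 236, 263]
  CdoIX GTGTGC/0: at [88, 116, 130, 157, 202] ⇒ [88, 116, 130, 157, 202]

All cut coordinates (distinct, sorted): [18, 26, 35, 44, 51, 60, 68, 74, 88, 100, 112, 116, 124, 130, 140, 150, 154, 157, 174, 176, 178, 191, 202, 219, 236, 263, 273]

Fragment lengths:
  [0,18): 18 bp
  [18,26): 8 bp
  [26,35): 9 bp
  [35,44): 9 bp
  [44,51): 7 bp
  [51,60): 9 bp
  [60,68): 8 bp
  [68,74): 6 bp
  [74,88): 14 bp
  [88,100): 12 bp
  [100,112): 12 bp
  [112,116): 4 bp
  [116,124): 8 bp
  [124,130): 6 bp
  [130,140): 10 bp
  [140,150): 10 bp
  [150,154): 4 bp
  [154,157): 3 bp
  [157,174): 17 bp
  [174,176): 2 bp
  [176,178): 2 bp
  [178,191): 13 bp
  [191,202): 11 bp
  [202,219): 17 bp
  [219,236): 17 bp
  [236,263): 27 bp
  [263,273): 10 bp
  [273,277): 4 bp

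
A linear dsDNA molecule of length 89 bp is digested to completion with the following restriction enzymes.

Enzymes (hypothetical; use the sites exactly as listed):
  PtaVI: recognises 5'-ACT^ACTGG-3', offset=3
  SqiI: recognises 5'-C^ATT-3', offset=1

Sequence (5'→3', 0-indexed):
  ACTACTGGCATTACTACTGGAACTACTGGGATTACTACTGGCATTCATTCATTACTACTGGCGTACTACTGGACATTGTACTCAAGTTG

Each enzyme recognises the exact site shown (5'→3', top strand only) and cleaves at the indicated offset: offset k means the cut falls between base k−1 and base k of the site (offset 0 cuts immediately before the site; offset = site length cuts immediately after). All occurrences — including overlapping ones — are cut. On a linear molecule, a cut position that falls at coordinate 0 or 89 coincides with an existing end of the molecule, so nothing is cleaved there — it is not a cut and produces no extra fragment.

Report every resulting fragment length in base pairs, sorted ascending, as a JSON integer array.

[3,4,4,6,6,6,6,7,9,11,12,15]

Site scan:
  PtaVI (ACTACTGG, off=3): starts [0, 12, 21, 33, 53, 64] → cuts [3, 15, 24, 36, 56, 67]
  SqiI (CATT, off=1): starts [8, 41, 45, 49, 73] → cuts [9, 42, 46, 50, 74]

All cut coordinates (distinct, sorted): [3, 9, 15, 24, 36, 42, 46, 50, 56, 67, 74]

Fragment lengths:
  [0,3): 3 bp
  [3,9): 6 bp
  [9,15): 6 bp
  [15,24): 9 bp
  [24,36): 12 bp
  [36,42): 6 bp
  [42,46): 4 bp
  [46,50): 4 bp
  [50,56): 6 bp
  [56,67): 11 bp
  [67,74): 7 bp
  [74,89): 15 bp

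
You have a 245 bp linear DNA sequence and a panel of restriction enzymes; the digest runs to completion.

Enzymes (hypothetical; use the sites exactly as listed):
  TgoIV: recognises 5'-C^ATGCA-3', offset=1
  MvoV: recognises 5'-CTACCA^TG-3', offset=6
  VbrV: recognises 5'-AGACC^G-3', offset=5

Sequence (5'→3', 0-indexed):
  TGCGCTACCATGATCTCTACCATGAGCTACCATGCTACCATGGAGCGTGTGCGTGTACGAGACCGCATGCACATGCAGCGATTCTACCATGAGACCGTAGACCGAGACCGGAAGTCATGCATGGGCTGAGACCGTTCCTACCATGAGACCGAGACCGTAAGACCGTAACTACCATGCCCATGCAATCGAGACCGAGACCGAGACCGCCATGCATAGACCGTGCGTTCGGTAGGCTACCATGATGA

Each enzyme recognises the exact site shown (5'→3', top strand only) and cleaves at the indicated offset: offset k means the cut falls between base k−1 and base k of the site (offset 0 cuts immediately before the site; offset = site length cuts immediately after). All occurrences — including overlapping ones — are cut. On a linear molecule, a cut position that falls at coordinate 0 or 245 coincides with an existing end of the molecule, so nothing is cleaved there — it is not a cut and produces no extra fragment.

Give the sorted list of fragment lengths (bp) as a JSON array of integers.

[2,3,5,6,6,6,6,6,6,7,7,7,7,8,8,10,10,10,10,11,12,14,17,17,20,24]

Site scan:
  TgoIV CATGCA/1: at [65, 71, 115, 178, 207] ⇒ [66, 72, 116, 179, 208]
  MvoV CTACCATG/6: at [4, 16, 26, 34, 83, 137, 168, 233] ⇒ [10, 22, 32, 40, 89, 143, 174, 239]
  VbrV AGACCG/5: at [59, 91, 98, 104, 128, 145, 151, 159, 188, 194, 200, 214] ⇒ [64, 96, 103, 109, 133, 150, 156, 164, 193, 199, 205, 219]

All cut coordinates (distinct, sorted): [10, 22, 32, 40, 64, 66, 72, 89, 96, 103, 109, 116, 133, 143, 150, 156, 164, 174, 179, 193, 199, 205, 208, 219, 239]

Fragments:
  [0,10): 10 bp
  [10,22): 12 bp
  [22,32): 10 bp
  [32,40): 8 bp
  [40,64): 24 bp
  [64,66): 2 bp
  [66,72): 6 bp
  [72,89): 17 bp
  [89,96): 7 bp
  [96,103): 7 bp
  [103,109): 6 bp
  [109,116): 7 bp
  [116,133): 17 bp
  [133,143): 10 bp
  [143,150): 7 bp
  [150,156): 6 bp
  [156,164): 8 bp
  [164,174): 10 bp
  [174,179): 5 bp
  [179,193): 14 bp
  [193,199): 6 bp
  [199,205): 6 bp
  [205,208): 3 bp
  [208,219): 11 bp
  [219,239): 20 bp
  [239,245): 6 bp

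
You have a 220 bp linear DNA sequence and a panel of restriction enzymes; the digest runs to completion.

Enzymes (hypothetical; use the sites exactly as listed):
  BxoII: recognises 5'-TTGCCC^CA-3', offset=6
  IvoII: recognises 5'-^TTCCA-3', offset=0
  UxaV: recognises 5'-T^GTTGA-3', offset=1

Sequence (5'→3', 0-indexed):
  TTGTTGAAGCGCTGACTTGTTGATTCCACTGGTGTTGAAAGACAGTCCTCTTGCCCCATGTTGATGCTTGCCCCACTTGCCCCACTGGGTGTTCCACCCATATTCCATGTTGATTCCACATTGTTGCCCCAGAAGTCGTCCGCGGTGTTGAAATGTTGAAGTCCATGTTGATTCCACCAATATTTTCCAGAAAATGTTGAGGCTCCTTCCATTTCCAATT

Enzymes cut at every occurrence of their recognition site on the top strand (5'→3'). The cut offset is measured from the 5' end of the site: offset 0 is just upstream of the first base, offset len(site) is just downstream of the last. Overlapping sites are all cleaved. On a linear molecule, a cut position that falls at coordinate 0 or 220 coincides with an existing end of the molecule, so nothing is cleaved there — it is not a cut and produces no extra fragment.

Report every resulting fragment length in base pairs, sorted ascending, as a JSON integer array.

Scan for sites:
  BxoII TTGCCCCA/6: at [50, 67, 76, 123] ⇒ [56, 73, 82, 129]
  IvoII TTCCA/0: at [23, 91, 102, 113, 171, 184, 206, 212] ⇒ [23, 91, 102, 113, 171, 184, 206, 212]
  UxaV TGTTGA/1: at [1, 17, 32, 58, 107, 145, 153, 165, 194] ⇒ [2, 18, 33, 59, 108, 146, 154, 166, 195]

Pooled cuts: [2, 18, 23, 33, 56, 59, 73, 82, 91, 102, 108, 113, 129, 146, 154, 166, 171, 184, 195, 206, 212]

Fragment lengths:
  [0,2): 2 bp
  [2,18): 16 bp
  [18,23): 5 bp
  [23,33): 10 bp
  [33,56): 23 bp
  [56,59): 3 bp
  [59,73): 14 bp
  [73,82): 9 bp
  [82,91): 9 bp
  [91,102): 11 bp
  [102,108): 6 bp
  [108,113): 5 bp
  [113,129): 16 bp
  [129,146): 17 bp
  [146,154): 8 bp
  [154,166): 12 bp
  [166,171): 5 bp
  [171,184): 13 bp
  [184,195): 11 bp
  [195,206): 11 bp
  [206,212): 6 bp
  [212,220): 8 bp

[2,3,5,5,5,6,6,8,8,9,9,10,11,11,11,12,13,14,16,16,17,23]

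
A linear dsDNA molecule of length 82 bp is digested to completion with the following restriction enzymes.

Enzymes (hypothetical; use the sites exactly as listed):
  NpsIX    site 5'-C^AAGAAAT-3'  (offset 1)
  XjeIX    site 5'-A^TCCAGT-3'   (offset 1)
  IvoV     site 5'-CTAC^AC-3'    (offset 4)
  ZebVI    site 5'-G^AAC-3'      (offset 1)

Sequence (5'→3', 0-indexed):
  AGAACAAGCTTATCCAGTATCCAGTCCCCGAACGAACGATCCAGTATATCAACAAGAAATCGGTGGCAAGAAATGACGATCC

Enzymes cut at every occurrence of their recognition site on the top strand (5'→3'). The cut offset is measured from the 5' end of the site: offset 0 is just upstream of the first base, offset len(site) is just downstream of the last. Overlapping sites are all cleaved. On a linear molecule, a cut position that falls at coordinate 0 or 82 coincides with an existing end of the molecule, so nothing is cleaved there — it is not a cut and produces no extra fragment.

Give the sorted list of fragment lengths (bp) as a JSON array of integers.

Scan for sites:
  NpsIX (CAAGAAAT, off=1): starts [52, 66] → cuts [53, 67]
  XjeIX (ATCCAGT, off=1): starts [11, 18, 38] → cuts [12, 19, 39]
  IvoV (CTACAC, off=4): no sites
  ZebVI (GAAC, off=1): starts [1, 29, 33] → cuts [2, 30, 34]

Pooled cuts: [2, 12, 19, 30, 34, 39, 53, 67]

Fragment lengths:
  [0,2): 2 bp
  [2,12): 10 bp
  [12,19): 7 bp
  [19,30): 11 bp
  [30,34): 4 bp
  [34,39): 5 bp
  [39,53): 14 bp
  [53,67): 14 bp
  [67,82): 15 bp

[2,4,5,7,10,11,14,14,15]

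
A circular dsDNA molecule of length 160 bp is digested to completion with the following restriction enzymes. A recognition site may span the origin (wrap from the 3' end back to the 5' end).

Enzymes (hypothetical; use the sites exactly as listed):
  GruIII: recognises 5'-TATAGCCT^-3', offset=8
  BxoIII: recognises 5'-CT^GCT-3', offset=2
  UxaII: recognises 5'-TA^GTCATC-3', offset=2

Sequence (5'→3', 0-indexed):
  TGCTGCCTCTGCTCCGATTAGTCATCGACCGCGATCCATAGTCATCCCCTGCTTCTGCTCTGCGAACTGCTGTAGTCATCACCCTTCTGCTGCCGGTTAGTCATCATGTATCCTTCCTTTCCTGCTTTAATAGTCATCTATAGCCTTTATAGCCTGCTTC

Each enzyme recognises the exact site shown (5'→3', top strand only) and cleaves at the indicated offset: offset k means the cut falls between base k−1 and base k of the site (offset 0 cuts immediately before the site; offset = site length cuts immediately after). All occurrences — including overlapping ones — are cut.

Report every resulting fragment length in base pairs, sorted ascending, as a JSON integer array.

[6,6,6,9,9,9,10,10,11,12,14,14,20,24]

Scan for sites:
  GruIII TATAGCCT/8: at [138, 147] ⇒ [146, 155]
  BxoIII CTGCT/2: at [8, 48, 54, 66, 86, 121, 153, 159] ⇒ [1, 10, 50, 56, 68, 88, 123, 155]
  UxaII TAGTCATC/2: at [18, 38, 72, 97, 130] ⇒ [20, 40, 74, 99, 132]

All cut coordinates (distinct, sorted): [1, 10, 20, 40, 50, 56, 68, 74, 88, 99, 123, 132, 146, 155]

Fragments:
  1→10: 9 bp
  10→20: 10 bp
  20→40: 20 bp
  40→50: 10 bp
  50→56: 6 bp
  56→68: 12 bp
  68→74: 6 bp
  74→88: 14 bp
  88→99: 11 bp
  99→123: 24 bp
  123→132: 9 bp
  132→146: 14 bp
  146→155: 9 bp
  155→1 (wrap): 160-155+1 = 6 bp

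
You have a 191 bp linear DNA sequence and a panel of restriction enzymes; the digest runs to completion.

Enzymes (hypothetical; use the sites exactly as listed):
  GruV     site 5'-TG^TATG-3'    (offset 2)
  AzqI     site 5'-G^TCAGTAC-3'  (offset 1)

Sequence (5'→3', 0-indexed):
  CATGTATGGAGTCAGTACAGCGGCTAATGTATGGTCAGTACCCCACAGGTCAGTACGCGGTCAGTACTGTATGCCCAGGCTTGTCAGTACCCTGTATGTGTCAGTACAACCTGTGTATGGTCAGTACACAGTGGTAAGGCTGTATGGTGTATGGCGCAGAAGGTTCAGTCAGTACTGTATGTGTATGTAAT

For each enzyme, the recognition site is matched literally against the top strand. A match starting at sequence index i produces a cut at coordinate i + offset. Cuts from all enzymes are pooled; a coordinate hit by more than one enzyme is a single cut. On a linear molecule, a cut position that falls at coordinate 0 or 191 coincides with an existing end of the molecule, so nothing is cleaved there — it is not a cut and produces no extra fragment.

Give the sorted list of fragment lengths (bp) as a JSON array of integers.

[4,5,5,6,6,7,7,8,9,9,11,11,14,15,15,18,19,22]

Scan for sites:
  GruV (TGTATG, off=2): starts [2, 27, 67, 92, 113, 140, 147, 175, 181] → cuts [4, 29, 69, 94, 115, 142, 149, 177, 183]
  AzqI (GTCAGTAC, off=1): starts [10, 33, 48, 59, 82, 99, 119, 167] → cuts [11, 34, 49, 60, 83, 100, 120, 168]

All cut coordinates (distinct, sorted): [4, 11, 29, 34, 49, 60, 69, 83, 94, 100, 115, 120, 142, 149, 168, 177, 183]

Fragment lengths:
  [0,4): 4 bp
  [4,11): 7 bp
  [11,29): 18 bp
  [29,34): 5 bp
  [34,49): 15 bp
  [49,60): 11 bp
  [60,69): 9 bp
  [69,83): 14 bp
  [83,94): 11 bp
  [94,100): 6 bp
  [100,115): 15 bp
  [115,120): 5 bp
  [120,142): 22 bp
  [142,149): 7 bp
  [149,168): 19 bp
  [168,177): 9 bp
  [177,183): 6 bp
  [183,191): 8 bp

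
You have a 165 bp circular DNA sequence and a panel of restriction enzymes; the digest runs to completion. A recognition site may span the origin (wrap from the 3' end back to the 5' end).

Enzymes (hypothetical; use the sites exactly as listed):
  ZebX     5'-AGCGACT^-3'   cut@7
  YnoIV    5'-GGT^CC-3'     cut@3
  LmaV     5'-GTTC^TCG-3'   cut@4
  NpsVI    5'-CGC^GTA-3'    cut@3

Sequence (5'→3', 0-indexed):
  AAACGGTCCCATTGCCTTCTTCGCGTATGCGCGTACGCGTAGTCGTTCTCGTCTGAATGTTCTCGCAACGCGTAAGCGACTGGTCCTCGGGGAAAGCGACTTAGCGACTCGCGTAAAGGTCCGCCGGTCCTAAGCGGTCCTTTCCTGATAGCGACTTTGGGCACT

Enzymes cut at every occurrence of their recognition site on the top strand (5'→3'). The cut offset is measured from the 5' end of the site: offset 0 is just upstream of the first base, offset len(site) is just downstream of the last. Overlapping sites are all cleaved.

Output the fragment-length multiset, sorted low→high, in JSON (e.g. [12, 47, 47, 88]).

[3,3,6,8,8,8,8,9,10,10,10,14,16,17,17,18]

Scan for sites:
  ZebX (AGCGACT, off=7): starts [74, 94, 102, 149] → cuts [81, 101, 109, 156]
  YnoIV (GGTCC, off=3): starts [4, 81, 117, 125, 135] → cuts [7, 84, 120, 128, 138]
  LmaV (GTTCTCG, off=4): starts [44, 58] → cuts [48, 62]
  NpsVI (CGCGTA, off=3): starts [21, 29, 35, 68, 109] → cuts [24, 32, 38, 71, 112]

All cut coordinates (distinct, sorted): [7, 24, 32, 38, 48, 62, 71, 81, 84, 101, 109, 112, 120, 128, 138, 156]

Fragments:
  7→24: 17 bp
  24→32: 8 bp
  32→38: 6 bp
  38→48: 10 bp
  48→62: 14 bp
  62→71: 9 bp
  71→81: 10 bp
  81→84: 3 bp
  84→101: 17 bp
  101→109: 8 bp
  109→112: 3 bp
  112→120: 8 bp
  120→128: 8 bp
  128→138: 10 bp
  138→156: 18 bp
  156→7 (wrap): 165-156+7 = 16 bp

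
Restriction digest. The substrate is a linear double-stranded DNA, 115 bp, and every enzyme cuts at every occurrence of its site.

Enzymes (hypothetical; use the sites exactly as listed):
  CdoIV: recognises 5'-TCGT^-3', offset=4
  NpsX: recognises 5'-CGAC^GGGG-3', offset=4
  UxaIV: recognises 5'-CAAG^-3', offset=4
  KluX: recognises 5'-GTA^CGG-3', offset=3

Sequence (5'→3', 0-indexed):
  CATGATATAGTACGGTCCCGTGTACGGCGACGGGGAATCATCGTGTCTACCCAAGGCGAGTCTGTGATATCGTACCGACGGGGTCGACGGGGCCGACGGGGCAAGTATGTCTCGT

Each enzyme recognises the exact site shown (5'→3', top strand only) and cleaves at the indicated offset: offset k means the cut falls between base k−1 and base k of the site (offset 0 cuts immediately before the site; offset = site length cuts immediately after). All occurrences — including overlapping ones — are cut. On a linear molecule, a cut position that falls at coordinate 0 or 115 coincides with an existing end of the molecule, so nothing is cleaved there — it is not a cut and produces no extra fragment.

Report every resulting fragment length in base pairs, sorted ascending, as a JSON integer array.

[6,7,8,9,9,10,11,12,12,13,18]

Per-enzyme occurrences:
  CdoIV (TCGT, off=4): starts [40, 69, 111] → cuts [44, 73] (position 115 is a terminus of the linear molecule — no cut)
  NpsX (CGACGGGG, off=4): starts [27, 75, 84, 93] → cuts [31, 79, 88, 97]
  UxaIV (CAAG, off=4): starts [51, 101] → cuts [55, 105]
  KluX (GTACGG, off=3): starts [9, 21] → cuts [12, 24]

All cut coordinates (distinct, sorted): [12, 24, 31, 44, 55, 73, 79, 88, 97, 105]

Fragments:
  [0,12): 12 bp
  [12,24): 12 bp
  [24,31): 7 bp
  [31,44): 13 bp
  [44,55): 11 bp
  [55,73): 18 bp
  [73,79): 6 bp
  [79,88): 9 bp
  [88,97): 9 bp
  [97,105): 8 bp
  [105,115): 10 bp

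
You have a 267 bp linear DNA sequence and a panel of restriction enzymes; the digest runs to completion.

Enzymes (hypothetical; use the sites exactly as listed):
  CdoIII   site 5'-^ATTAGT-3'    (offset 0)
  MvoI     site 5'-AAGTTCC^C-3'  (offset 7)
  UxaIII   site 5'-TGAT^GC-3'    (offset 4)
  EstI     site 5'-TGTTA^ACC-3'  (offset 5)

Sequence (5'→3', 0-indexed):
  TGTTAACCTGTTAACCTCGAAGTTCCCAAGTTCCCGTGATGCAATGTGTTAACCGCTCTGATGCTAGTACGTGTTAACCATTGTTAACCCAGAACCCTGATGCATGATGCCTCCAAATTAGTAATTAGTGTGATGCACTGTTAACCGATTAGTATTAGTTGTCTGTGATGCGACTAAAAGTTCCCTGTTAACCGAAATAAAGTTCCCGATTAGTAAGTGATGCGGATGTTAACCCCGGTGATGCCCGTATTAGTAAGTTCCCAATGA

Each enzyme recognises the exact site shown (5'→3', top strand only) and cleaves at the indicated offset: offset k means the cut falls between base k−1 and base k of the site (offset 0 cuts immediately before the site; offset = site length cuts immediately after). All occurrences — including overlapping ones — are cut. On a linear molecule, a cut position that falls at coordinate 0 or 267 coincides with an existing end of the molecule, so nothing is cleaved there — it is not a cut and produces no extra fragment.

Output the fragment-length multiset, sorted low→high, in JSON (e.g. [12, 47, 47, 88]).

Site scan:
  CdoIII ATTAGT/0: at [116, 123, 147, 153, 208, 248] ⇒ [116, 123, 147, 153, 208, 248]
  MvoI AAGTTCCC/7: at [19, 27, 177, 199, 254] ⇒ [26, 34, 184, 206, 261]
  UxaIII TGATGC/4: at [36, 58, 97, 104, 130, 165, 217, 238] ⇒ [40, 62, 101, 108, 134, 169, 221, 242]
  EstI TGTTAACC/5: at [0, 8, 46, 71, 81, 138, 185, 226] ⇒ [5, 13, 51, 76, 86, 143, 190, 231]

Pooled cuts: [5, 13, 26, 34, 40, 51, 62, 76, 86, 101, 108, 116, 123, 134, 143, 147, 153, 169, 184, 190, 206, 208, 221, 231, 242, 248, 261]

Fragments:
  [0,5): 5 bp
  [5,13): 8 bp
  [13,26): 13 bp
  [26,34): 8 bp
  [34,40): 6 bp
  [40,51): 11 bp
  [51,62): 11 bp
  [62,76): 14 bp
  [76,86): 10 bp
  [86,101): 15 bp
  [101,108): 7 bp
  [108,116): 8 bp
  [116,123): 7 bp
  [123,134): 11 bp
  [134,143): 9 bp
  [143,147): 4 bp
  [147,153): 6 bp
  [153,169): 16 bp
  [169,184): 15 bp
  [184,190): 6 bp
  [190,206): 16 bp
  [206,208): 2 bp
  [208,221): 13 bp
  [221,231): 10 bp
  [231,242): 11 bp
  [242,248): 6 bp
  [248,261): 13 bp
  [261,267): 6 bp

[2,4,5,6,6,6,6,6,7,7,8,8,8,9,10,10,11,11,11,11,13,13,13,14,15,15,16,16]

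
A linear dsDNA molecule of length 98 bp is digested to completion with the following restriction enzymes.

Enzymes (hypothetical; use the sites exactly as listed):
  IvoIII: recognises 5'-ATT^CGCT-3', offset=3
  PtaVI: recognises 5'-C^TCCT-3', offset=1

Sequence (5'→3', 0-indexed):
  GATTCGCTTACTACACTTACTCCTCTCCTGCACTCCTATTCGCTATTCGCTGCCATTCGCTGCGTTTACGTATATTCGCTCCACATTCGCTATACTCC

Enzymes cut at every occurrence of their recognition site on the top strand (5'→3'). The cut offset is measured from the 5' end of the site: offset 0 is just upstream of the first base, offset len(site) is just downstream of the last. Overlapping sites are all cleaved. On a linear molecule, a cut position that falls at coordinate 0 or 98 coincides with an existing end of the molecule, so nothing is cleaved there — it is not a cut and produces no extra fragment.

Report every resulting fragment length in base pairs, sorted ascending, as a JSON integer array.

[4,5,7,7,8,10,11,11,16,19]

Scan for sites:
  IvoIII ATTCGCT/3: at [1, 37, 44, 54, 73, 84] ⇒ [4, 40, 47, 57, 76, 87]
  PtaVI CTCCT/1: at [19, 24, 32] ⇒ [20, 25, 33]

Pooled cuts: [4, 20, 25, 33, 40, 47, 57, 76, 87]

Fragments:
  [0,4): 4 bp
  [4,20): 16 bp
  [20,25): 5 bp
  [25,33): 8 bp
  [33,40): 7 bp
  [40,47): 7 bp
  [47,57): 10 bp
  [57,76): 19 bp
  [76,87): 11 bp
  [87,98): 11 bp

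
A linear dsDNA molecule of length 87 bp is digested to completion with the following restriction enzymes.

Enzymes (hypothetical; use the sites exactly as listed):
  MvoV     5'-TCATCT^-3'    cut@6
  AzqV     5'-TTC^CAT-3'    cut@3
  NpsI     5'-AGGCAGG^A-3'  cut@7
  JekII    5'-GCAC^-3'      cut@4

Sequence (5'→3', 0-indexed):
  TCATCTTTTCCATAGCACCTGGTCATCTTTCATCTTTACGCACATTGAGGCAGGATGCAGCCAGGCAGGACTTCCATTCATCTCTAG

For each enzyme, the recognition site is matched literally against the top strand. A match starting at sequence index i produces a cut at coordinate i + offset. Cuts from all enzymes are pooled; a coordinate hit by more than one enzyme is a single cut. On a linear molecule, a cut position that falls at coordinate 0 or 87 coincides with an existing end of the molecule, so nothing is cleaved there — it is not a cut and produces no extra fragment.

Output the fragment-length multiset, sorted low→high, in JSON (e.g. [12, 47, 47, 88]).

Per-enzyme occurrences:
  MvoV TCATCT/6: at [0, 22, 29, 77] ⇒ [6, 28, 35, 83]
  AzqV TTCCAT/3: at [7, 71] ⇒ [10, 74]
  NpsI AGGCAGGA/7: at [47, 62] ⇒ [54, 69]
  JekII GCAC/4: at [14, 39] ⇒ [18, 43]

All cut coordinates (distinct, sorted): [6, 10, 18, 28, 35, 43, 54, 69, 74, 83]

Fragments:
  [0,6): 6 bp
  [6,10): 4 bp
  [10,18): 8 bp
  [18,28): 10 bp
  [28,35): 7 bp
  [35,43): 8 bp
  [43,54): 11 bp
  [54,69): 15 bp
  [69,74): 5 bp
  [74,83): 9 bp
  [83,87): 4 bp

[4,4,5,6,7,8,8,9,10,11,15]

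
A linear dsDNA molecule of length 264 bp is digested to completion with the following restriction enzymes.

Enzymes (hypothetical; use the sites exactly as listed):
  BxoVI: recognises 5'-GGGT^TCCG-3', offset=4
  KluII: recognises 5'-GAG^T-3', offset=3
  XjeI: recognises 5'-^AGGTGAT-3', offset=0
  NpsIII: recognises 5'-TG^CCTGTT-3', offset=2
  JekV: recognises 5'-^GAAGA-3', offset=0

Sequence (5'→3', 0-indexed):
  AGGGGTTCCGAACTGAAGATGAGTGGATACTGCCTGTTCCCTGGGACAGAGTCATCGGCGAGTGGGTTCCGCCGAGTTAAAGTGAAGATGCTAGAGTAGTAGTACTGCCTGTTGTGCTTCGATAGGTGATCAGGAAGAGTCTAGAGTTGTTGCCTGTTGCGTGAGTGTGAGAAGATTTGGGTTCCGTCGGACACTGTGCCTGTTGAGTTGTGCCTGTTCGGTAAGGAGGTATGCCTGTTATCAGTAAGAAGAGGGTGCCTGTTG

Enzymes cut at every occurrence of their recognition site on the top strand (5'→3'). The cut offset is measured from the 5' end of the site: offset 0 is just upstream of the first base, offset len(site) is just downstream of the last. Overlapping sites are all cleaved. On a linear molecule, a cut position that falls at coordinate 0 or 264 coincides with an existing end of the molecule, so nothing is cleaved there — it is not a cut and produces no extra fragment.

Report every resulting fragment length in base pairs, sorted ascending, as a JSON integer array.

[5,5,5,6,6,6,7,7,7,8,9,9,9,9,10,10,11,11,12,13,13,14,16,16,19,21]

Site scan:
  BxoVI (GGGTTCCG, off=4): starts [2, 63, 178] → cuts [6, 67, 182]
  KluII (GAGT, off=3): starts [20, 48, 59, 73, 93, 136, 143, 162, 204] → cuts [23, 51, 62, 76, 96, 139, 146, 165, 207]
  XjeI (AGGTGAT, off=0): starts [123] → cuts [123]
  NpsIII (TGCCTGTT, off=2): starts [30, 105, 150, 196, 210, 231, 255] → cuts [32, 107, 152, 198, 212, 233, 257]
  JekV (GAAGA, off=0): starts [14, 83, 133, 170, 247] → cuts [14, 83, 133, 170, 247]

All cut coordinates (distinct, sorted): [6, 14, 23, 32, 51, 62, 67, 76, 83, 96, 107, 123, 133, 139, 146, 152, 165, 170, 182, 198, 207, 212, 233, 247, 257]

Fragment lengths:
  [0,6): 6 bp
  [6,14): 8 bp
  [14,23): 9 bp
  [23,32): 9 bp
  [32,51): 19 bp
  [51,62): 11 bp
  [62,67): 5 bp
  [67,76): 9 bp
  [76,83): 7 bp
  [83,96): 13 bp
  [96,107): 11 bp
  [107,123): 16 bp
  [123,133): 10 bp
  [133,139): 6 bp
  [139,146): 7 bp
  [146,152): 6 bp
  [152,165): 13 bp
  [165,170): 5 bp
  [170,182): 12 bp
  [182,198): 16 bp
  [198,207): 9 bp
  [207,212): 5 bp
  [212,233): 21 bp
  [233,247): 14 bp
  [247,257): 10 bp
  [257,264): 7 bp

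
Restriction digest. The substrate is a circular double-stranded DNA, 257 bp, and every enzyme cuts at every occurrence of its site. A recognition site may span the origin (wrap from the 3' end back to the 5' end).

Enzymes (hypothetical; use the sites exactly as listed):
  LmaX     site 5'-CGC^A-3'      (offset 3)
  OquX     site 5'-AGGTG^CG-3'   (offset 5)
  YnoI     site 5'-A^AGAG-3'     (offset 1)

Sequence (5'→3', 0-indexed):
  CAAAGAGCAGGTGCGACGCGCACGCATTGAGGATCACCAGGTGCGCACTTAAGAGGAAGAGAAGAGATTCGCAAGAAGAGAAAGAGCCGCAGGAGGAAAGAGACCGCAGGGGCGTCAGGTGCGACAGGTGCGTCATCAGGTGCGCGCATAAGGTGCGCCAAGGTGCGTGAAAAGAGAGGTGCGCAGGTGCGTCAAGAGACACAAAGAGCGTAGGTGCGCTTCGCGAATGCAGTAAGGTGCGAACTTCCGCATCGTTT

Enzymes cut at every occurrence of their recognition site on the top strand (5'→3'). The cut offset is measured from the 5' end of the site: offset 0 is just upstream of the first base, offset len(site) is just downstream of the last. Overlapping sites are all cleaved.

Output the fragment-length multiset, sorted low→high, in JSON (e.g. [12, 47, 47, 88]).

Per-enzyme occurrences:
  LmaX CGCA/3: at [18, 22, 43, 69, 87, 104, 144, 181, 247] ⇒ [21, 25, 46, 72, 90, 107, 147, 184, 250]
  OquX AGGTGCG/5: at [8, 38, 116, 125, 137, 150, 160, 176, 184, 211, 234] ⇒ [13, 43, 121, 130, 142, 155, 165, 181, 189, 216, 239]
  YnoI AAGAG/1: at [2, 50, 56, 61, 75, 81, 97, 171, 193, 203] ⇒ [3, 51, 57, 62, 76, 82, 98, 172, 194, 204]

Pooled cuts: [3, 13, 21, 25, 43, 46, 51, 57, 62, 72, 76, 82, 90, 98, 107, 121, 130, 142, 147, 155, 165, 172, 181, 184, 189, 194, 204, 216, 239, 250]

Fragments:
  3→13: 10 bp
  13→21: 8 bp
  21→25: 4 bp
  25→43: 18 bp
  43→46: 3 bp
  46→51: 5 bp
  51→57: 6 bp
  57→62: 5 bp
  62→72: 10 bp
  72→76: 4 bp
  76→82: 6 bp
  82→90: 8 bp
  90→98: 8 bp
  98→107: 9 bp
  107→121: 14 bp
  121→130: 9 bp
  130→142: 12 bp
  142→147: 5 bp
  147→155: 8 bp
  155→165: 10 bp
  165→172: 7 bp
  172→181: 9 bp
  181→184: 3 bp
  184→189: 5 bp
  189→194: 5 bp
  194→204: 10 bp
  204→216: 12 bp
  216→239: 23 bp
  239→250: 11 bp
  250→3 (wrap): 257-250+3 = 10 bp

[3,3,4,4,5,5,5,5,5,6,6,7,8,8,8,8,9,9,9,10,10,10,10,10,11,12,12,14,18,23]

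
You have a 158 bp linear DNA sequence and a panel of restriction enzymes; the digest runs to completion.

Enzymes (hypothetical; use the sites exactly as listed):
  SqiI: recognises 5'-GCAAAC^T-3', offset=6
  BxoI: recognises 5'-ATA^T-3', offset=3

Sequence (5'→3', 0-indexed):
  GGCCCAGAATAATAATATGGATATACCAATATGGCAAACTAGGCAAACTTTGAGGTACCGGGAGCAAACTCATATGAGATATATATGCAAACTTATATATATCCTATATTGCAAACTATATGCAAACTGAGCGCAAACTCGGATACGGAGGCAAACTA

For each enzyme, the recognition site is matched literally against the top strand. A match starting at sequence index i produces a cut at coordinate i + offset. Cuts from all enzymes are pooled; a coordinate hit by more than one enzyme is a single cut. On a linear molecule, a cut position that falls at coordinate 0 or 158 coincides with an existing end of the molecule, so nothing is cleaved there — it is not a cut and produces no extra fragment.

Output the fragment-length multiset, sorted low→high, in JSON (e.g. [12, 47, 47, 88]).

Per-enzyme occurrences:
  SqiI GCAAACT/6: at [33, 42, 63, 86, 110, 121, 132, 150] ⇒ [39, 48, 69, 92, 116, 127, 138, 156]
  BxoI ATAT/3: at [14, 20, 28, 71, 78, 80, 82, 94, 96, 98, 105, 117] ⇒ [17, 23, 31, 74, 81, 83, 85, 97, 99, 101, 108, 120]

Pooled cuts: [17, 23, 31, 39, 48, 69, 74, 81, 83, 85, 92, 97, 99, 101, 108, 116, 120, 127, 138, 156]

Fragment lengths:
  [0,17): 17 bp
  [17,23): 6 bp
  [23,31): 8 bp
  [31,39): 8 bp
  [39,48): 9 bp
  [48,69): 21 bp
  [69,74): 5 bp
  [74,81): 7 bp
  [81,83): 2 bp
  [83,85): 2 bp
  [85,92): 7 bp
  [92,97): 5 bp
  [97,99): 2 bp
  [99,101): 2 bp
  [101,108): 7 bp
  [108,116): 8 bp
  [116,120): 4 bp
  [120,127): 7 bp
  [127,138): 11 bp
  [138,156): 18 bp
  [156,158): 2 bp

[2,2,2,2,2,4,5,5,6,7,7,7,7,8,8,8,9,11,17,18,21]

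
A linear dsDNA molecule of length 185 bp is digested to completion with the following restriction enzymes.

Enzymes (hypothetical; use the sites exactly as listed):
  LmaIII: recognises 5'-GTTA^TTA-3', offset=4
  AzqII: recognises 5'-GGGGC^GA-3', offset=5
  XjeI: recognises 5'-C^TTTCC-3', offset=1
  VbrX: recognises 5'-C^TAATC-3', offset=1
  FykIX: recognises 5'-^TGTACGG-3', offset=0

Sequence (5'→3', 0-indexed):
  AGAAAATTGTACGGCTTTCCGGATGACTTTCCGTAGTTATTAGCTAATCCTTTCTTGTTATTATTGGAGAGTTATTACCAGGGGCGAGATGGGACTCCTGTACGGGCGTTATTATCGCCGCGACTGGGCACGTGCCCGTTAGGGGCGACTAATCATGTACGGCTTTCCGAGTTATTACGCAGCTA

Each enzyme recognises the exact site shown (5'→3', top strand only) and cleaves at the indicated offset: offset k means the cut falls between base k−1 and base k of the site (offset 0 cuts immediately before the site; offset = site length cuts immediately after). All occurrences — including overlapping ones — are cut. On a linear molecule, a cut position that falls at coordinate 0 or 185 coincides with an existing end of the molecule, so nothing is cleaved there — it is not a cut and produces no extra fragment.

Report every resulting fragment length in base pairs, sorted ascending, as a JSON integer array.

Scan for sites:
  LmaIII GTTATTA/4: at [35, 56, 70, 107, 170] ⇒ [39, 60, 74, 111, 174]
  AzqII GGGGCGA/5: at [80, 141] ⇒ [85, 146]
  XjeI CTTTCC/1: at [14, 26, 162] ⇒ [15, 27, 163]
  VbrX CTAATC/1: at [43, 148] ⇒ [44, 149]
  FykIX TGTACGG/0: at [7, 98, 155] ⇒ [7, 98, 155]

Pooled cuts: [7, 15, 27, 39, 44, 60, 74, 85, 98, 111, 146, 149, 155, 163, 174]

Fragments:
  [0,7): 7 bp
  [7,15): 8 bp
  [15,27): 12 bp
  [27,39): 12 bp
  [39,44): 5 bp
  [44,60): 16 bp
  [60,74): 14 bp
  [74,85): 11 bp
  [85,98): 13 bp
  [98,111): 13 bp
  [111,146): 35 bp
  [146,149): 3 bp
  [149,155): 6 bp
  [155,163): 8 bp
  [163,174): 11 bp
  [174,185): 11 bp

[3,5,6,7,8,8,11,11,11,12,12,13,13,14,16,35]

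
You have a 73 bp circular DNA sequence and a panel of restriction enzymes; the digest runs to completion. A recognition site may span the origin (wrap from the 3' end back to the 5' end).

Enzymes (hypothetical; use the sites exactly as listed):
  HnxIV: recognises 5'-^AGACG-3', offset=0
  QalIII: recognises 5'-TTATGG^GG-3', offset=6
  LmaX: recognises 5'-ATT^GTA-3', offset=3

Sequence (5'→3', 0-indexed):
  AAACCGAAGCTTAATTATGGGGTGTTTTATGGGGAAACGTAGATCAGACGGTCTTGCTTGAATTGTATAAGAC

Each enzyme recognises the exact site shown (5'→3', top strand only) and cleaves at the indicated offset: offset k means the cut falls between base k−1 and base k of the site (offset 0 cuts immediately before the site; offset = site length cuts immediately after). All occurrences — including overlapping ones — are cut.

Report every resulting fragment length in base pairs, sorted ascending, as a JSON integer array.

Per-enzyme occurrences:
  HnxIV (AGACG, off=0): starts [45] → cuts [45]
  QalIII (TTATGGGG, off=6): starts [14, 26] → cuts [20, 32]
  LmaX (ATTGTA, off=3): starts [61] → cuts [64]

Pooled cuts: [20, 32, 45, 64]

Fragments:
  20→32: 12 bp
  32→45: 13 bp
  45→64: 19 bp
  64→20 (wrap): 73-64+20 = 29 bp

[12,13,19,29]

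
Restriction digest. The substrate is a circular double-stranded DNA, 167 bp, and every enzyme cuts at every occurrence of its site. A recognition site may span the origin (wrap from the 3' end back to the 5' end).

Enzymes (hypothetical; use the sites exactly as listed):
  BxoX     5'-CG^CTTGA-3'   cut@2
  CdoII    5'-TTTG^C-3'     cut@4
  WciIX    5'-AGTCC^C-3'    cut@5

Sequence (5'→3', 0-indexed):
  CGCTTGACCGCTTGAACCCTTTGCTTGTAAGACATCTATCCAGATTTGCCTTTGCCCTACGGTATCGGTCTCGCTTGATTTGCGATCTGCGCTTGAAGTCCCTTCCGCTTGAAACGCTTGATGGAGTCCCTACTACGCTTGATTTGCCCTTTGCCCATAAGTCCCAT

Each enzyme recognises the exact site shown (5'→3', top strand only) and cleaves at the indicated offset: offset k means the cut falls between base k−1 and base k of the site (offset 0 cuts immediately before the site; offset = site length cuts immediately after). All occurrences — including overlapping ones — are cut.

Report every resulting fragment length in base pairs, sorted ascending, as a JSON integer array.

Scan for sites:
  BxoX CGCTTGA/2: at [0, 8, 71, 89, 105, 114, 135] ⇒ [2, 10, 73, 91, 107, 116, 137]
  CdoII TTTGC/4: at [19, 44, 50, 78, 142, 149] ⇒ [23, 48, 54, 82, 146, 153]
  WciIX AGTCCC/5: at [96, 124, 159] ⇒ [101, 129, 164]

All cut coordinates (distinct, sorted): [2, 10, 23, 48, 54, 73, 82, 91, 101, 107, 116, 129, 137, 146, 153, 164]

Fragment lengths:
  2→10: 8 bp
  10→23: 13 bp
  23→48: 25 bp
  48→54: 6 bp
  54→73: 19 bp
  73→82: 9 bp
  82→91: 9 bp
  91→101: 10 bp
  101→107: 6 bp
  107→116: 9 bp
  116→129: 13 bp
  129→137: 8 bp
  137→146: 9 bp
  146→153: 7 bp
  153→164: 11 bp
  164→2 (wrap): 167-164+2 = 5 bp

[5,6,6,7,8,8,9,9,9,9,10,11,13,13,19,25]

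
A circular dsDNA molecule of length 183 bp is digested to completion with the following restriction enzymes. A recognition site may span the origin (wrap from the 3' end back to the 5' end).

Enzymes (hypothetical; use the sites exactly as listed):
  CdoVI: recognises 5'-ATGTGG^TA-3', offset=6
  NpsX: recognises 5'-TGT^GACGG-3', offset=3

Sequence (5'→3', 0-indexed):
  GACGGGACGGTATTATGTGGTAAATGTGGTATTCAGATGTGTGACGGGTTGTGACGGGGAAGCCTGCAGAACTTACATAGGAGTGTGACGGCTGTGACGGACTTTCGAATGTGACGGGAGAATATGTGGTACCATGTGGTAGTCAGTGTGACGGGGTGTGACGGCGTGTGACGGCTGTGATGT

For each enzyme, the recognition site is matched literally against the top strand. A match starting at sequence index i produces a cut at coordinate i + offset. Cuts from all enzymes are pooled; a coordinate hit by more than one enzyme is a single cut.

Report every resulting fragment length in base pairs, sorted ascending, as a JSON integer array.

Site scan:
  CdoVI (ATGTGGTA, off=6): starts [14, 23, 123, 133] → cuts [20, 29, 129, 139]
  NpsX (TGTGACGG, off=3): starts [39, 49, 83, 92, 109, 146, 156, 166, 180] → cuts [0, 42, 52, 86, 95, 112, 149, 159, 169]

Pooled cuts: [0, 20, 29, 42, 52, 86, 95, 112, 129, 139, 149, 159, 169]

Fragment lengths:
  0→20: 20 bp
  20→29: 9 bp
  29→42: 13 bp
  42→52: 10 bp
  52→86: 34 bp
  86→95: 9 bp
  95→112: 17 bp
  112→129: 17 bp
  129→139: 10 bp
  139→149: 10 bp
  149→159: 10 bp
  159→169: 10 bp
  169→0 (wrap): 183-169+0 = 14 bp

[9,9,10,10,10,10,10,13,14,17,17,20,34]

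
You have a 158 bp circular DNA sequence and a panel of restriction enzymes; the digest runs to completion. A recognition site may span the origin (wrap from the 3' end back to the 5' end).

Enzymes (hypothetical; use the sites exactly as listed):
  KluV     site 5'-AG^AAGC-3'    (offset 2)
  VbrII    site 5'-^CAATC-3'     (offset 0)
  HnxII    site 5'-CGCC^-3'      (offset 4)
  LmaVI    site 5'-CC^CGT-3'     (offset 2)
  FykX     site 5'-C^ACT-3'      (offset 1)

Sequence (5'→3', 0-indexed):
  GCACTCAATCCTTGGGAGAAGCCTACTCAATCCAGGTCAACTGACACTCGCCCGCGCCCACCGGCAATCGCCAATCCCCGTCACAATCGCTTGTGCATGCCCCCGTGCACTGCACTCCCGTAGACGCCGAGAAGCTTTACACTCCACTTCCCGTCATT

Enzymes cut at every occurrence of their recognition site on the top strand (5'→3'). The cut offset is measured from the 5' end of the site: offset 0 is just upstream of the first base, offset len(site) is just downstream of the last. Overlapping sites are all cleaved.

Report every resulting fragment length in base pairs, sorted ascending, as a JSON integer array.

Site scan:
  KluV (AGAAGC, off=2): starts [16, 129] → cuts [18, 131]
  VbrII (CAATC, off=0): starts [5, 27, 64, 71, 83] → cuts [5, 27, 64, 71, 83]
  HnxII (CGCC, off=4): starts [48, 54, 68, 124] → cuts [52, 58, 72, 128]
  LmaVI (CCCGT, off=2): starts [76, 101, 116, 149] → cuts [78, 103, 118, 151]
  FykX (CACT, off=1): starts [1, 44, 107, 112, 139, 144] → cuts [2, 45, 108, 113, 140, 145]

All cut coordinates (distinct, sorted): [2, 5, 18, 27, 45, 52, 58, 64, 71, 72, 78, 83, 103, 108, 113, 118, 128, 131, 140, 145, 151]

Fragment lengths:
  2→5: 3 bp
  5→18: 13 bp
  18→27: 9 bp
  27→45: 18 bp
  45→52: 7 bp
  52→58: 6 bp
  58→64: 6 bp
  64→71: 7 bp
  71→72: 1 bp
  72→78: 6 bp
  78→83: 5 bp
  83→103: 20 bp
  103→108: 5 bp
  108→113: 5 bp
  113→118: 5 bp
  118→128: 10 bp
  128→131: 3 bp
  131→140: 9 bp
  140→145: 5 bp
  145→151: 6 bp
  151→2 (wrap): 158-151+2 = 9 bp

[1,3,3,5,5,5,5,5,6,6,6,6,7,7,9,9,9,10,13,18,20]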